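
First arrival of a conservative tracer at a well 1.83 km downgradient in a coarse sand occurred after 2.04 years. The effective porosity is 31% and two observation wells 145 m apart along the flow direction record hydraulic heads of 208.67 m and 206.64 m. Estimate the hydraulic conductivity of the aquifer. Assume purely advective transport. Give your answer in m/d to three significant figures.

54.4 m/d

Hydraulic gradient i = (208.67 − 206.64) / 145 = 2.03 / 145 = 0.01400
t = 2.04 years = 744.6 d
L = 1.83 km = 1830 m
v = L / t = 1830 / 744.6 = 2.458 m/d
K = v · n / i = 2.458 × 0.31 / 0.01400 = 54.4 m/d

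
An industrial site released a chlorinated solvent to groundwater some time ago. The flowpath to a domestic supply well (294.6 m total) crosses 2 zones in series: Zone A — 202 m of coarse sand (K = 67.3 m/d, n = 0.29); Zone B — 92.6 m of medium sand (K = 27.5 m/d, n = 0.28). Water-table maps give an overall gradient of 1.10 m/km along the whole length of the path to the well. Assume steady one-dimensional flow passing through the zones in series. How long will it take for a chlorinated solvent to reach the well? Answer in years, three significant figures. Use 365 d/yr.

For zones in series the flux q is common to all zones; the equivalent conductivity is the harmonic (thickness-weighted) mean, K_eq = L_total / Σ(L_j/K_j).
Σ(L/K) = 202/67.3 + 92.6/27.5 = 3.001 + 3.367 = 6.369 d
K_eq = L_total / Σ(L/K) = 294.6 / 6.369 = 46.26 m/d
q = K_eq · i = 46.26 × 0.0011 = 0.05088 m/d (same in every zone)
Zone A: v = q/n = 0.05088/0.29 = 0.1755 m/d → t_A = 202/0.1755 = 1151 d
Zone B: v = q/n = 0.05088/0.28 = 0.1817 m/d → t_B = 92.6/0.1817 = 509.6 d
Total t = 1151 + 509.6 = 1661 d
   = 1661 / 365 = 4.55 yr

4.55 years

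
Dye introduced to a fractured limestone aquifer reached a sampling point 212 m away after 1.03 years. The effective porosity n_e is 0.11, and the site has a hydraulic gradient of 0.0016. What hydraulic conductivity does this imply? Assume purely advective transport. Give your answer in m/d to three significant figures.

t = 1.03 years = 376.0 d
v = L / t = 212 / 376.0 = 0.5639 m/d
K = v · n / i = 0.5639 × 0.11 / 0.0016 = 38.8 m/d

38.8 m/d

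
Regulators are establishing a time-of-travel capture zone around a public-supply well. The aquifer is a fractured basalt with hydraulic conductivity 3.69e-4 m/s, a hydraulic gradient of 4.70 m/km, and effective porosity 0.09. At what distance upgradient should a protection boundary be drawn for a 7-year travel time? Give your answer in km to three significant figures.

4.25 km

K = 3.69e-4 m/s × 86400 s/d = 31.88 m/d
Darcy flux q = K·i = 31.88 × 0.0047 = 0.1498 m/d
Seepage velocity v = q / n = 0.1498 / 0.09 = 1.665 m/d
T = 7 yr × 365 = 2555 d
L = v × T = 1.665 × 2555 = 4254 m
   = 4.25 km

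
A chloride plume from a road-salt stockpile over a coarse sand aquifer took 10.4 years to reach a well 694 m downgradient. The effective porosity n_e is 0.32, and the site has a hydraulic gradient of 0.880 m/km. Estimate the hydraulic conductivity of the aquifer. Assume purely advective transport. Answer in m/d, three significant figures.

66.5 m/d

t = 10.4 years = 3796 d
v = L / t = 694 / 3796 = 0.1828 m/d
K = v · n / i = 0.1828 × 0.32 / 8.8e-4 = 66.5 m/d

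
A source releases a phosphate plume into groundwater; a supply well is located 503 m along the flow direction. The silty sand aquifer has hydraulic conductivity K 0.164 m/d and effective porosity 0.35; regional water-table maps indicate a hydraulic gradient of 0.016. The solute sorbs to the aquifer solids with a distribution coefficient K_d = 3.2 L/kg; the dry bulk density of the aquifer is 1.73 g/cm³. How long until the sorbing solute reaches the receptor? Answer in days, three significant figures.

Darcy flux q = K·i = 0.164 × 0.016 = 0.002624 m/d
v_s = q/n_e = 0.002624/0.35 = 0.007497 m/d
Retardation R = 1 + ρ_b·K_d/n = 1 + 1.73×3.2/0.35 = 16.82
Contaminant velocity v_c = v/R = 0.007497/16.82 = 4.458e-4 m/d
t = L/v_c = 503/4.458e-4 = 1.128e6 d

1.13e6 days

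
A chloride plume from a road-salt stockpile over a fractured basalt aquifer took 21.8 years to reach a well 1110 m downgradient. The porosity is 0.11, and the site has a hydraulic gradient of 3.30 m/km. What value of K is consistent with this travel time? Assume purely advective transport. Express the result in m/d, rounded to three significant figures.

4.65 m/d

t = 21.8 years = 7957 d
v = L / t = 1110 / 7957 = 0.1395 m/d
K = v · n / i = 0.1395 × 0.11 / 0.0033 = 4.65 m/d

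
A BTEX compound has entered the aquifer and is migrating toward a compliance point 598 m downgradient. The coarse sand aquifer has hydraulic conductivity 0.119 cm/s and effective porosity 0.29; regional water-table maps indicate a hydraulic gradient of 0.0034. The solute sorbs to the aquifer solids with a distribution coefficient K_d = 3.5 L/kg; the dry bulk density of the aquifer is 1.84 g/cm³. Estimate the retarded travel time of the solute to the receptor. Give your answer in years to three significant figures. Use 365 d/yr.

K = 0.119 cm/s × 864 = 102.8 m/d
q = Ki = 102.8 × 0.0034 = 0.3496 m/d
v = Ki/n = 102.8·0.0034/0.29 = 1.205 m/d
Retardation R = 1 + ρ_b·K_d/n = 1 + 1.84×3.5/0.29 = 23.21
Contaminant velocity v_c = v/R = 1.205/23.21 = 0.05194 m/d
t = L/v_c = 598/0.05194 = 11510 d
   = 11510/365 = 31.5 yr

31.5 years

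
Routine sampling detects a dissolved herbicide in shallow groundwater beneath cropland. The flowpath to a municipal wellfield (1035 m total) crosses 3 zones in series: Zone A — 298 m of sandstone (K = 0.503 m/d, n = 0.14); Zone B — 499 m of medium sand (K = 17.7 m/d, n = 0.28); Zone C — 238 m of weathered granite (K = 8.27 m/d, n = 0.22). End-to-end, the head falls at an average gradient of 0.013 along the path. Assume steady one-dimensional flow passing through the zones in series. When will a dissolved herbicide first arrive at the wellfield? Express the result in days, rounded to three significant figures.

Steady 1-D flow in series ⇒ the Darcy flux q is identical in every zone and the zone head losses add (resistances L/K in series).
Σ(L/K) = 298/0.503 + 499/17.7 + 238/8.27 = 592.4 + 28.19 + 28.78 = 649.4 d
K_eq = L_total / Σ(L/K) = 1035 / 649.4 = 1.594 m/d
q = K_eq · i = 1.594 × 0.013 = 0.02072 m/d (same in every zone)
Zone A: v = q/n = 0.02072/0.14 = 0.1480 m/d → t_A = 298/0.1480 = 2014 d
Zone B: v = q/n = 0.02072/0.28 = 0.07400 m/d → t_B = 499/0.07400 = 6744 d
Zone C: v = q/n = 0.02072/0.22 = 0.09418 m/d → t_C = 238/0.09418 = 2527 d
Total t = 2014 + 6744 + 2527 = 11280 d

11300 days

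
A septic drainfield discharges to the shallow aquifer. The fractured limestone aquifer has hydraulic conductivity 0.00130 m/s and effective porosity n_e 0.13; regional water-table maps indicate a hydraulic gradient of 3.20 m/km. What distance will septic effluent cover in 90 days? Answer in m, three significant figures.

249 m

K = 0.00130 m/s × 86400 s/d = 112.3 m/d
Darcy flux q = K·i = 112.3 × 0.0032 = 0.3594 m/d
v_s = q/n_e = 0.3594/0.13 = 2.765 m/d
L = v × T = 2.765 × 90 = 248.8 m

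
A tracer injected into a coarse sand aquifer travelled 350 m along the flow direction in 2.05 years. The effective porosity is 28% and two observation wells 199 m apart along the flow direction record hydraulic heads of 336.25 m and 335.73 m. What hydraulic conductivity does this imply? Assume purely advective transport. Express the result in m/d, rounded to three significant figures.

Hydraulic gradient i = (336.25 − 335.73) / 199 = 0.52 / 199 = 0.002613
t = 2.05 years = 748.2 d
v = L / t = 350 / 748.2 = 0.4678 m/d
K = v · n / i = 0.4678 × 0.28 / 0.002613 = 50.1 m/d

50.1 m/d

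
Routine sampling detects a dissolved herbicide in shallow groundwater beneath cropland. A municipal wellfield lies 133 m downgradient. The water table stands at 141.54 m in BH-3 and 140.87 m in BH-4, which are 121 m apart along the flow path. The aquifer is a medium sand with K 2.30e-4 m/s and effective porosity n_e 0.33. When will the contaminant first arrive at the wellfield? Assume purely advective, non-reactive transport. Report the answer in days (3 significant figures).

399 days

Hydraulic gradient i = (141.54 − 140.87) / 121 = 0.67 / 121 = 0.005537
K = 2.30e-4 m/s × 86400 s/d = 19.87 m/d
Specific discharge q = 19.87 × 0.005537 = 0.1100 m/d
Average linear velocity = 0.1100 / 0.33 = 0.3334 m/d
t = L / v = 133 / 0.3334 = 398.9 d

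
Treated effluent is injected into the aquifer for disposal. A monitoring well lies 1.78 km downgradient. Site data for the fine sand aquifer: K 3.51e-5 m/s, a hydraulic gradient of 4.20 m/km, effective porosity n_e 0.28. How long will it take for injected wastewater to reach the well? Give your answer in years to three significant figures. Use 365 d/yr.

107 years

K = 3.51e-5 m/s × 86400 s/d = 3.033 m/d
Specific discharge q = 3.033 × 0.0042 = 0.01274 m/d
v = Ki/n = 3.033·0.0042/0.28 = 0.04549 m/d
L = 1.78 km = 1780 m
t = L / v = 1780 / 0.04549 = 39130 d
   = 39130 / 365 = 107 yr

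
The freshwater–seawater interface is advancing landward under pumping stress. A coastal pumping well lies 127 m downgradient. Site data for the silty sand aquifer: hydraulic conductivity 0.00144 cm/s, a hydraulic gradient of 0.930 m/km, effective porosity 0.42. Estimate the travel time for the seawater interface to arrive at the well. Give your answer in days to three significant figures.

46100 days

K = 0.00144 cm/s × 864 = 1.244 m/d
q = Ki = 1.244 × 9.3e-4 = 0.001157 m/d
Average linear velocity = 0.001157 / 0.42 = 0.002755 m/d
t = L / v = 127 / 0.002755 = 46100 d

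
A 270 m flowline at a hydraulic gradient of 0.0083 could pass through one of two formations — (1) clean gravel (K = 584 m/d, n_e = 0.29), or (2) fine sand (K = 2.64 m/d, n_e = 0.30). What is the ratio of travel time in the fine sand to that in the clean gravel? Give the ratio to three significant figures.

Unit 1 (clean gravel): v = 584×0.0083/0.29 = 16.71 m/d, t = 270/16.71 = 16.15 d
Unit 2 (fine sand): v = 2.64×0.0083/0.30 = 0.07304 m/d, t = 270/0.07304 = 3697 d
t(fine sand) / t(clean gravel) = 3697/16.15 = 229

229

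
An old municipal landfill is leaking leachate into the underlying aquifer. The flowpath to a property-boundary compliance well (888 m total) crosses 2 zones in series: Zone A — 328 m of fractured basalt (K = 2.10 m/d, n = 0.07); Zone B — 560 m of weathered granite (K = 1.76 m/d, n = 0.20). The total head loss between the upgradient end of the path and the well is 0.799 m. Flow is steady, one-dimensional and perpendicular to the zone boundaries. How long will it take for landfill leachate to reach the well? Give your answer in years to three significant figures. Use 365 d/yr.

Continuity: the same q passes through each zone, so ΔH = q·Σ(L_j/K_j) — the zones act as resistances in series.
Σ(L/K) = 328/2.10 + 560/1.76 = 156.2 + 318.2 = 474.4 d
q = ΔH / Σ(L/K) = 0.799 / 474.4 = 0.001684 m/d (same in every zone)
Zone A: v = q/n = 0.001684/0.07 = 0.02406 m/d → t_A = 328/0.02406 = 13630 d
Zone B: v = q/n = 0.001684/0.20 = 0.008422 m/d → t_B = 560/0.008422 = 66500 d
Total t = 13630 + 66500 = 80130 d
   = 80130 / 365 = 220 yr

220 years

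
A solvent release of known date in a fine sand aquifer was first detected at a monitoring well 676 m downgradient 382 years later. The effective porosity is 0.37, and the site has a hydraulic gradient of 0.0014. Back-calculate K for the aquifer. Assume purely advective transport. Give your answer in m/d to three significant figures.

t = 382 years = 139400 d
v = L / t = 676 / 139400 = 0.004848 m/d
K = v · n / i = 0.004848 × 0.37 / 0.0014 = 1.28 m/d

1.28 m/d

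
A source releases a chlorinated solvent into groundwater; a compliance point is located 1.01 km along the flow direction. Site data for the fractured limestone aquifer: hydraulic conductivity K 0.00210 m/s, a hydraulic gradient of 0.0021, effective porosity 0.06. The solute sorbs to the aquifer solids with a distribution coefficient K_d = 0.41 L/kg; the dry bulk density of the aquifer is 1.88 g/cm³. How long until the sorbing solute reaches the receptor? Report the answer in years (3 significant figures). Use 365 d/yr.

6.03 years

K = 0.00210 m/s × 86400 s/d = 181.4 m/d
Darcy flux q = K·i = 181.4 × 0.0021 = 0.3810 m/d
v = Ki/n = 181.4·0.0021/0.06 = 6.350 m/d
Retardation R = 1 + ρ_b·K_d/n = 1 + 1.88×0.41/0.06 = 13.85
Contaminant velocity v_c = v/R = 6.350/13.85 = 0.4586 m/d
L = 1.01 km = 1010 m
t = L/v_c = 1010/0.4586 = 2202 d
   = 2202/365 = 6.03 yr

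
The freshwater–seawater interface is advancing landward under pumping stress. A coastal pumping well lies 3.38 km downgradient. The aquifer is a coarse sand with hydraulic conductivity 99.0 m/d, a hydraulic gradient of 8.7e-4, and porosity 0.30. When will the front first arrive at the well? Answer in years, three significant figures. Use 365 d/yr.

Specific discharge q = 99.0 × 8.7e-4 = 0.08613 m/d
v = Ki/n = 99.0·8.7e-4/0.30 = 0.2871 m/d
L = 3.38 km = 3380 m
t = L / v = 3380 / 0.2871 = 11770 d
   = 11770 / 365 = 32.3 yr

32.3 years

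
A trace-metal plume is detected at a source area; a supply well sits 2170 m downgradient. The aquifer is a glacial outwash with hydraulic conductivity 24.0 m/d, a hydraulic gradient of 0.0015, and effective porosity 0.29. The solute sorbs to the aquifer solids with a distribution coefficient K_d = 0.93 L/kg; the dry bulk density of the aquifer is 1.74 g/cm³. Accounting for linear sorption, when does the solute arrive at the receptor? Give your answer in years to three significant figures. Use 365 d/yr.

Specific discharge q = 24.0 × 0.0015 = 0.03600 m/d
Average linear velocity = 0.03600 / 0.29 = 0.1241 m/d
Retardation R = 1 + ρ_b·K_d/n = 1 + 1.74×0.93/0.29 = 6.580
Contaminant velocity v_c = v/R = 0.1241/6.580 = 0.01887 m/d
t = L/v_c = 2170/0.01887 = 115000 d
   = 115000/365 = 315 yr

315 years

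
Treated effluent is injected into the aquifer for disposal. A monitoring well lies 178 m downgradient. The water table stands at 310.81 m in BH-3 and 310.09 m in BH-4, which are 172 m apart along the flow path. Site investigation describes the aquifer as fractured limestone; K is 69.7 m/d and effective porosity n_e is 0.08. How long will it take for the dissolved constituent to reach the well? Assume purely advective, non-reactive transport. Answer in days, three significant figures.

Hydraulic gradient i = (310.81 − 310.09) / 172 = 0.72 / 172 = 0.004186
Specific discharge q = 69.7 × 0.004186 = 0.2918 m/d
v_s = q/n_e = 0.2918/0.08 = 3.647 m/d
t = L / v = 178 / 3.647 = 48.81 d

48.8 days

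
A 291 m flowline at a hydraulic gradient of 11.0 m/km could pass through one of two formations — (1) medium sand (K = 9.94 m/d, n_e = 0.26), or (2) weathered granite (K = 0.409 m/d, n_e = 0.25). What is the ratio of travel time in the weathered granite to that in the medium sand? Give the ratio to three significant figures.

Unit 1 (medium sand): v = 9.94×0.011/0.26 = 0.4205 m/d, t = 291/0.4205 = 692.0 d
Unit 2 (weathered granite): v = 0.409×0.011/0.25 = 0.01800 m/d, t = 291/0.01800 = 16170 d
t(weathered granite) / t(medium sand) = 16170/692.0 = 23.4

23.4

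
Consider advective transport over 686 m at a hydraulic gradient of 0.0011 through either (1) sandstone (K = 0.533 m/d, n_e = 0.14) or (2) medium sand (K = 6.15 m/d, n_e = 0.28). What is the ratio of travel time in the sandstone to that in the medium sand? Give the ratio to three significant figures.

5.77

Unit 1 (sandstone): v = 0.533×0.0011/0.14 = 0.004188 m/d, t = 686/0.004188 = 163800 d
Unit 2 (medium sand): v = 6.15×0.0011/0.28 = 0.02416 m/d, t = 686/0.02416 = 28390 d
t(sandstone) / t(medium sand) = 163800/28390 = 5.77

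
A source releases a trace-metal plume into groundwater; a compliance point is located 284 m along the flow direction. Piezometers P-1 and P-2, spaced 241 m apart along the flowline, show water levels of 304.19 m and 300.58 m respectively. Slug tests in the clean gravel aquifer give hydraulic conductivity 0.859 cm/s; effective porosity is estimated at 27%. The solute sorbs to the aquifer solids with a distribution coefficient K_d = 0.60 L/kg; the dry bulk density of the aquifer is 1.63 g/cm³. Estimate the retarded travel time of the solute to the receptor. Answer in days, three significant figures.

31.9 days

Hydraulic gradient i = (304.19 − 300.58) / 241 = 3.61 / 241 = 0.01498
K = 0.859 cm/s × 864 = 742.2 m/d
q = Ki = 742.2 × 0.01498 = 11.12 m/d
v = Ki/n = 742.2·0.01498/0.27 = 41.17 m/d
Retardation R = 1 + ρ_b·K_d/n = 1 + 1.63×0.60/0.27 = 4.622
Contaminant velocity v_c = v/R = 41.17/4.622 = 8.908 m/d
t = L/v_c = 284/8.908 = 31.88 d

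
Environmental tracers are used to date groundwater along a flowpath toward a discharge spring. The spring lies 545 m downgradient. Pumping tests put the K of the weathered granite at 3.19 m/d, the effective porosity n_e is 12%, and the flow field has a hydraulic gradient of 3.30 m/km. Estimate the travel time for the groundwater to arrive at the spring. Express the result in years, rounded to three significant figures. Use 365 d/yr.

17.0 years

q = Ki = 3.19 × 0.0033 = 0.01053 m/d
Seepage velocity v = q / n = 0.01053 / 0.12 = 0.08773 m/d
t = L / v = 545 / 0.08773 = 6213 d
   = 6213 / 365 = 17.0 yr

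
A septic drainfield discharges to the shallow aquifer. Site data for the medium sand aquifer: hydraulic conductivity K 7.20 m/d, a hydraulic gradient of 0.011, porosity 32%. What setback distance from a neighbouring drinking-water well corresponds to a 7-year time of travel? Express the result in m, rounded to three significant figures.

Specific discharge q = 7.20 × 0.011 = 0.07920 m/d
v = Ki/n = 7.20·0.011/0.32 = 0.2475 m/d
T = 7 yr × 365 = 2555 d
L = v × T = 0.2475 × 2555 = 632.4 m

632 m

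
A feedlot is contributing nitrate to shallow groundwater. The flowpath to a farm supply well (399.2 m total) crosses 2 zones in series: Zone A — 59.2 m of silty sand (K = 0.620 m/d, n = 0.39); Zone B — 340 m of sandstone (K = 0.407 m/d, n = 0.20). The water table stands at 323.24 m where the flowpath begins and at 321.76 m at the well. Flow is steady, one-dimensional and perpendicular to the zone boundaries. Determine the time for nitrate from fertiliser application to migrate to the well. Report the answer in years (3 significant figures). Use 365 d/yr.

Total head drop ΔH = 323.24 − 321.76 = 1.48 m
Steady 1-D flow in series ⇒ the Darcy flux q is identical in every zone and the zone head losses add (resistances L/K in series).
Σ(L/K) = 59.2/0.620 + 340/0.407 = 95.48 + 835.4 = 930.9 d
q = ΔH / Σ(L/K) = 1.48 / 930.9 = 0.001590 m/d (same in every zone)
Zone A: v = q/n = 0.001590/0.39 = 0.004077 m/d → t_A = 59.2/0.004077 = 14520 d
Zone B: v = q/n = 0.001590/0.20 = 0.007950 m/d → t_B = 340/0.007950 = 42770 d
Total t = 14520 + 42770 = 57290 d
   = 57290 / 365 = 157 yr

157 years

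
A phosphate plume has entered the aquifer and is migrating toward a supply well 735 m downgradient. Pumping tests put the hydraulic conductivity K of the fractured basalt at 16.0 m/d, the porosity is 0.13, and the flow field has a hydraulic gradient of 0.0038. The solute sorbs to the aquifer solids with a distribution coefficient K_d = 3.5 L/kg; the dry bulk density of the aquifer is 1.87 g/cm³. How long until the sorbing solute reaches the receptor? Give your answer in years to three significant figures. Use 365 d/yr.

221 years

q = Ki = 16.0 × 0.0038 = 0.06080 m/d
v_s = q/n_e = 0.06080/0.13 = 0.4677 m/d
Retardation R = 1 + ρ_b·K_d/n = 1 + 1.87×3.5/0.13 = 51.35
Contaminant velocity v_c = v/R = 0.4677/51.35 = 0.009109 m/d
t = L/v_c = 735/0.009109 = 80690 d
   = 80690/365 = 221 yr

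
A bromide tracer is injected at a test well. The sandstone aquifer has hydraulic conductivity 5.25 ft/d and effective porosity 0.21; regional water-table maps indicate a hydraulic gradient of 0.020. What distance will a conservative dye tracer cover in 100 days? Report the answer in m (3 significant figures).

K = 5.25 ft/d × 0.3048 = 1.600 m/d
Darcy flux q = K·i = 1.600 × 0.020 = 0.03200 m/d
v = Ki/n = 1.600·0.020/0.21 = 0.1524 m/d
L = v × T = 0.1524 × 100 = 15.24 m

15.2 m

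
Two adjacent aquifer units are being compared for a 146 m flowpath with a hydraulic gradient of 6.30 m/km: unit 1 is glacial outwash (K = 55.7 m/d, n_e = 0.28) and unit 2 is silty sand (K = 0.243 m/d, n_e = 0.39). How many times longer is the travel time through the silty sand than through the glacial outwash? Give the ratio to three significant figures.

Unit 1 (glacial outwash): v = 55.7×0.0063/0.28 = 1.253 m/d, t = 146/1.253 = 116.5 d
Unit 2 (silty sand): v = 0.243×0.0063/0.39 = 0.003925 m/d, t = 146/0.003925 = 37190 d
t(silty sand) / t(glacial outwash) = 37190/116.5 = 319

319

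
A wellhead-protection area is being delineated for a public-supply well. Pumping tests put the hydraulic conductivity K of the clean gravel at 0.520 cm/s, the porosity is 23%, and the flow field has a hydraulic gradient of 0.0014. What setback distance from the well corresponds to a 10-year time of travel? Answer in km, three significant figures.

K = 0.520 cm/s × 864 = 449.3 m/d
Specific discharge q = 449.3 × 0.0014 = 0.6290 m/d
Average linear velocity = 0.6290 / 0.23 = 2.735 m/d
T = 10 yr × 365 = 3650 d
L = v × T = 2.735 × 3650 = 9982 m
   = 9.98 km

9.98 km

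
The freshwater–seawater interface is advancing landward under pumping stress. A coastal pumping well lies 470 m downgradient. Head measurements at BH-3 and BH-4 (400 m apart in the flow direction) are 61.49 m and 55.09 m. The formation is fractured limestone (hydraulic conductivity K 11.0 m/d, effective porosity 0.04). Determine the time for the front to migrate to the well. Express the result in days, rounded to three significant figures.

107 days

Hydraulic gradient i = (61.49 − 55.09) / 400 = 6.40 / 400 = 0.01600
q = Ki = 11.0 × 0.01600 = 0.1760 m/d
Average linear velocity = 0.1760 / 0.04 = 4.400 m/d
t = L / v = 470 / 4.400 = 106.8 d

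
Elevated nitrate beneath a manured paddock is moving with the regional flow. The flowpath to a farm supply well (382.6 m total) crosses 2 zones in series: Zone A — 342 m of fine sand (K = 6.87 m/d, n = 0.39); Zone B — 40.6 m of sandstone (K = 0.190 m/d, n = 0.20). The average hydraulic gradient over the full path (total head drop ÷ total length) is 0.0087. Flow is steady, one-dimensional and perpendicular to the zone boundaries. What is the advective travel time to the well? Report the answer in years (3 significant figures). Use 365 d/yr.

30.7 years

Continuity: the same q passes through each zone, so ΔH = q·Σ(L_j/K_j) — the zones act as resistances in series.
Σ(L/K) = 342/6.87 + 40.6/0.190 = 49.78 + 213.7 = 263.5 d
K_eq = L_total / Σ(L/K) = 382.6 / 263.5 = 1.452 m/d
q = K_eq · i = 1.452 × 0.0087 = 0.01263 m/d (same in every zone)
Zone A: v = q/n = 0.01263/0.39 = 0.03239 m/d → t_A = 342/0.03239 = 10560 d
Zone B: v = q/n = 0.01263/0.20 = 0.06317 m/d → t_B = 40.6/0.06317 = 642.7 d
Total t = 10560 + 642.7 = 11200 d
   = 11200 / 365 = 30.7 yr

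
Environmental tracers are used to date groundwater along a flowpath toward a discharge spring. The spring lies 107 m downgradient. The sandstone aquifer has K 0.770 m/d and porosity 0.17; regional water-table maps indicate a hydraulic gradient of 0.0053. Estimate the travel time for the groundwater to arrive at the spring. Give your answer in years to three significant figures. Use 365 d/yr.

q = Ki = 0.770 × 0.0053 = 0.004081 m/d
v = Ki/n = 0.770·0.0053/0.17 = 0.02401 m/d
t = L / v = 107 / 0.02401 = 4457 d
   = 4457 / 365 = 12.2 yr

12.2 years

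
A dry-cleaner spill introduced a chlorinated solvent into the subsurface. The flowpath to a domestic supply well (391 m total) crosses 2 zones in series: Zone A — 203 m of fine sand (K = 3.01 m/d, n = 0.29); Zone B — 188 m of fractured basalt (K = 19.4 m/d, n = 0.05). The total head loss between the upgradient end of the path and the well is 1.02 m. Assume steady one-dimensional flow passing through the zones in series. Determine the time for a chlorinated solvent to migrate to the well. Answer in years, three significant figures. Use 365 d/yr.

14.1 years

Steady 1-D flow in series ⇒ the Darcy flux q is identical in every zone and the zone head losses add (resistances L/K in series).
Σ(L/K) = 203/3.01 + 188/19.4 = 67.44 + 9.691 = 77.13 d
q = ΔH / Σ(L/K) = 1.02 / 77.13 = 0.01322 m/d (same in every zone)
Zone A: v = q/n = 0.01322/0.29 = 0.04560 m/d → t_A = 203/0.04560 = 4452 d
Zone B: v = q/n = 0.01322/0.05 = 0.2645 m/d → t_B = 188/0.2645 = 710.8 d
Total t = 4452 + 710.8 = 5163 d
   = 5163 / 365 = 14.1 yr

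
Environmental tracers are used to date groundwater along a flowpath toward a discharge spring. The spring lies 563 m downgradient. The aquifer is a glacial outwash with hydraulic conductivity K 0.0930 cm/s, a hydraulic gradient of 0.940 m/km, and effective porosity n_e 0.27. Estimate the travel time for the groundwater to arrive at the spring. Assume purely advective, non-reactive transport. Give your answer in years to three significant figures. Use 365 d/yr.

K = 0.0930 cm/s × 864 = 80.35 m/d
q = Ki = 80.35 × 9.4e-4 = 0.07553 m/d
v_s = q/n_e = 0.07553/0.27 = 0.2797 m/d
t = L / v = 563 / 0.2797 = 2013 d
   = 2013 / 365 = 5.51 yr

5.51 years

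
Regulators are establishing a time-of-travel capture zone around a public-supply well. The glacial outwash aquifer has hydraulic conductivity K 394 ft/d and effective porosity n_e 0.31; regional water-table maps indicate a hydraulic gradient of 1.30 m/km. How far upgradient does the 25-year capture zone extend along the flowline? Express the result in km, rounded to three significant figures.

K = 394 ft/d × 0.3048 = 120.1 m/d
Specific discharge q = 120.1 × 0.0013 = 0.1561 m/d
v_s = q/n_e = 0.1561/0.31 = 0.5036 m/d
T = 25 yr × 365 = 9125 d
L = v × T = 0.5036 × 9125 = 4595 m
   = 4.60 km

4.60 km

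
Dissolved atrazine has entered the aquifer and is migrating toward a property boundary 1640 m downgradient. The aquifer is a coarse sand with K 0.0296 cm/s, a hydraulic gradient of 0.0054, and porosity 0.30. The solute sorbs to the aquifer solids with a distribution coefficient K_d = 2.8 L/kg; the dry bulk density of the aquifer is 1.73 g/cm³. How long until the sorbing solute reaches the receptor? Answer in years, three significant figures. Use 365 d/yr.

167 years

K = 0.0296 cm/s × 864 = 25.57 m/d
Darcy flux q = K·i = 25.57 × 0.0054 = 0.1381 m/d
v = Ki/n = 25.57·0.0054/0.30 = 0.4603 m/d
Retardation R = 1 + ρ_b·K_d/n = 1 + 1.73×2.8/0.30 = 17.15
Contaminant velocity v_c = v/R = 0.4603/17.15 = 0.02685 m/d
t = L/v_c = 1640/0.02685 = 61090 d
   = 61090/365 = 167 yr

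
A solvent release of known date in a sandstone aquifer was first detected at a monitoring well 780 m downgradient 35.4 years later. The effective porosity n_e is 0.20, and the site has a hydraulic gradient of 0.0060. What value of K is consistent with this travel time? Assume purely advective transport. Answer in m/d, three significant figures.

t = 35.4 years = 12920 d
v = L / t = 780 / 12920 = 0.06037 m/d
K = v · n / i = 0.06037 × 0.20 / 0.0060 = 2.01 m/d

2.01 m/d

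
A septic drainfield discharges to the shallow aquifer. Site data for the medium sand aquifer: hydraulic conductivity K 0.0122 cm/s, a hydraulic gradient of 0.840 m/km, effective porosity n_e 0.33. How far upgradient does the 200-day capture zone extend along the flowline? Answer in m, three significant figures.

K = 0.0122 cm/s × 864 = 10.54 m/d
q = Ki = 10.54 × 8.4e-4 = 0.008854 m/d
v_s = q/n_e = 0.008854/0.33 = 0.02683 m/d
L = v × T = 0.02683 × 200 = 5.366 m

5.37 m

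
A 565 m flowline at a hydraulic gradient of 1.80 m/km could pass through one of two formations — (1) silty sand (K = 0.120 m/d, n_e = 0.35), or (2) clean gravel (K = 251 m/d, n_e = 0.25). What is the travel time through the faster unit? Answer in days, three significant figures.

Unit 1 (silty sand): v = 0.120×0.0018/0.35 = 6.171e-4 m/d, t = 565/6.171e-4 = 915500 d
Unit 2 (clean gravel): v = 251×0.0018/0.25 = 1.807 m/d, t = 565/1.807 = 312.6 d
Faster unit: t = 313 d

313 days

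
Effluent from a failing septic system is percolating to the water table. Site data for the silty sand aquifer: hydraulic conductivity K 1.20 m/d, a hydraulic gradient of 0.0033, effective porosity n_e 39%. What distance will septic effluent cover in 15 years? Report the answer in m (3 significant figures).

55.6 m

Specific discharge q = 1.20 × 0.0033 = 0.003960 m/d
v_s = q/n_e = 0.003960/0.39 = 0.01015 m/d
T = 15 yr × 365 = 5475 d
L = v × T = 0.01015 × 5475 = 55.59 m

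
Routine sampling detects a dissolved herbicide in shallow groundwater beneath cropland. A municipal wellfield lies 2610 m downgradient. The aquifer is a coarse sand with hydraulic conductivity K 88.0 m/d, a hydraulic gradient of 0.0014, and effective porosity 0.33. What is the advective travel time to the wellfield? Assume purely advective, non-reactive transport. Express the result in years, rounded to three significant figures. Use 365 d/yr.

Specific discharge q = 88.0 × 0.0014 = 0.1232 m/d
Average linear velocity = 0.1232 / 0.33 = 0.3733 m/d
t = L / v = 2610 / 0.3733 = 6991 d
   = 6991 / 365 = 19.2 yr

19.2 years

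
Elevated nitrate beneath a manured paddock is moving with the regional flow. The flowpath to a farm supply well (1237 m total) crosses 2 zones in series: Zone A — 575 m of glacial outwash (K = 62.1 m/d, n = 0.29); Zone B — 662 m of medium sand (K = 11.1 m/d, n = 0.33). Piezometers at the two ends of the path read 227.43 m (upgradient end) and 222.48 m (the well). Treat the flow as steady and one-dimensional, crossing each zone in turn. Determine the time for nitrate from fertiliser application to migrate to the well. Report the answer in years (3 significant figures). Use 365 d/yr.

Total head drop ΔH = 227.43 − 222.48 = 4.95 m
Steady 1-D flow in series ⇒ the Darcy flux q is identical in every zone and the zone head losses add (resistances L/K in series).
Σ(L/K) = 575/62.1 + 662/11.1 = 9.259 + 59.64 = 68.90 d
q = ΔH / Σ(L/K) = 4.95 / 68.90 = 0.07184 m/d (same in every zone)
Zone A: v = q/n = 0.07184/0.29 = 0.2477 m/d → t_A = 575/0.2477 = 2321 d
Zone B: v = q/n = 0.07184/0.33 = 0.2177 m/d → t_B = 662/0.2177 = 3041 d
Total t = 2321 + 3041 = 5362 d
   = 5362 / 365 = 14.7 yr

14.7 years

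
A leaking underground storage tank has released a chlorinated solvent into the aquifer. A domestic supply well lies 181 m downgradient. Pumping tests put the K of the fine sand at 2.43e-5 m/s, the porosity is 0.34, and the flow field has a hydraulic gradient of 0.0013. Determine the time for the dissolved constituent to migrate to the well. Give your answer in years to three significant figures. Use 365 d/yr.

K = 2.43e-5 m/s × 86400 s/d = 2.100 m/d
Darcy flux q = K·i = 2.100 × 0.0013 = 0.002729 m/d
v_s = q/n_e = 0.002729/0.34 = 0.008028 m/d
t = L / v = 181 / 0.008028 = 22550 d
   = 22550 / 365 = 61.8 yr

61.8 years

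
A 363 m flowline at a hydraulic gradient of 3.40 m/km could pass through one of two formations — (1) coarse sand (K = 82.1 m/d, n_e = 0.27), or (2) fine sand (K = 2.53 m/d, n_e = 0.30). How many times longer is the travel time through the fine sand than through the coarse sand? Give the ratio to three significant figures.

Unit 1 (coarse sand): v = 82.1×0.0034/0.27 = 1.034 m/d, t = 363/1.034 = 351.1 d
Unit 2 (fine sand): v = 2.53×0.0034/0.30 = 0.02867 m/d, t = 363/0.02867 = 12660 d
t(fine sand) / t(coarse sand) = 12660/351.1 = 36.1

36.1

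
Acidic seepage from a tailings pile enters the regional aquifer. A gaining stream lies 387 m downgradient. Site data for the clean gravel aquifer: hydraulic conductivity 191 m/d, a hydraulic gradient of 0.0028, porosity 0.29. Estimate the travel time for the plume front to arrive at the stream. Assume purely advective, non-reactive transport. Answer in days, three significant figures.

210 days

q = Ki = 191 × 0.0028 = 0.5348 m/d
Average linear velocity = 0.5348 / 0.29 = 1.844 m/d
t = L / v = 387 / 1.844 = 209.9 d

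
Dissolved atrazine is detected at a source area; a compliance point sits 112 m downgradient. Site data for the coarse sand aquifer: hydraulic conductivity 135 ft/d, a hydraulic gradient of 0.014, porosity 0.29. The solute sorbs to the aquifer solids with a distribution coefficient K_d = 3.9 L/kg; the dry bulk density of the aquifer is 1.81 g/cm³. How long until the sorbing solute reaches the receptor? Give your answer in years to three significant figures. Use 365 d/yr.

3.91 years

K = 135 ft/d × 0.3048 = 41.15 m/d
Specific discharge q = 41.15 × 0.014 = 0.5761 m/d
v_s = q/n_e = 0.5761/0.29 = 1.986 m/d
Retardation R = 1 + ρ_b·K_d/n = 1 + 1.81×3.9/0.29 = 25.34
Contaminant velocity v_c = v/R = 1.986/25.34 = 0.07839 m/d
t = L/v_c = 112/0.07839 = 1429 d
   = 1429/365 = 3.91 yr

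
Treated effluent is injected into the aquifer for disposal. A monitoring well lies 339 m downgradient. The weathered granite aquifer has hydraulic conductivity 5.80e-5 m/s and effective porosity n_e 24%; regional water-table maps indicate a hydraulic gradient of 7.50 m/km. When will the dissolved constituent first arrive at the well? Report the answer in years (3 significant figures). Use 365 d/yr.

5.93 years

K = 5.80e-5 m/s × 86400 s/d = 5.011 m/d
Darcy flux q = K·i = 5.011 × 0.0075 = 0.03758 m/d
v = Ki/n = 5.011·0.0075/0.24 = 0.1566 m/d
t = L / v = 339 / 0.1566 = 2165 d
   = 2165 / 365 = 5.93 yr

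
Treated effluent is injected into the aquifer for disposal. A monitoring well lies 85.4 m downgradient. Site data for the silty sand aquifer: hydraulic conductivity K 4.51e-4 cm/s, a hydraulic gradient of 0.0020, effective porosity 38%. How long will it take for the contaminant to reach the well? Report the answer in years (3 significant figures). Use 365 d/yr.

114 years

K = 4.51e-4 cm/s × 864 = 0.3897 m/d
Darcy flux q = K·i = 0.3897 × 0.0020 = 7.793e-4 m/d
Seepage velocity v = q / n = 7.793e-4 / 0.38 = 0.002051 m/d
t = L / v = 85.4 / 0.002051 = 41640 d
   = 41640 / 365 = 114 yr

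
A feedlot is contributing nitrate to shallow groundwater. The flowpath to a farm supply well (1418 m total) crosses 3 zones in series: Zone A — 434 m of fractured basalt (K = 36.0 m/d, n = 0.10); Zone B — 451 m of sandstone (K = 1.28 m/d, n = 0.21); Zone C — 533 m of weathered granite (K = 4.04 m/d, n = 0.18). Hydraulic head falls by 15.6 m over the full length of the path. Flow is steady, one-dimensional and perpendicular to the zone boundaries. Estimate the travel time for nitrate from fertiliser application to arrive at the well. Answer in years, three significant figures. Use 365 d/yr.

Continuity: the same q passes through each zone, so ΔH = q·Σ(L_j/K_j) — the zones act as resistances in series.
Σ(L/K) = 434/36.0 + 451/1.28 + 533/4.04 = 12.06 + 352.3 + 131.9 = 496.3 d
q = ΔH / Σ(L/K) = 15.6 / 496.3 = 0.03143 m/d (same in every zone)
Zone A: v = q/n = 0.03143/0.10 = 0.3143 m/d → t_A = 434/0.3143 = 1381 d
Zone B: v = q/n = 0.03143/0.21 = 0.1497 m/d → t_B = 451/0.1497 = 3013 d
Zone C: v = q/n = 0.03143/0.18 = 0.1746 m/d → t_C = 533/0.1746 = 3052 d
Total t = 1381 + 3013 + 3052 = 7447 d
   = 7447 / 365 = 20.4 yr

20.4 years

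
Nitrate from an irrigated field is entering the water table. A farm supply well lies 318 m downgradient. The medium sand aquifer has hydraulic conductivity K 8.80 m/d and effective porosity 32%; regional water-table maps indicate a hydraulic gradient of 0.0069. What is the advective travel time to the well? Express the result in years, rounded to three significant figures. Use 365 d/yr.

Darcy flux q = K·i = 8.80 × 0.0069 = 0.06072 m/d
v = Ki/n = 8.80·0.0069/0.32 = 0.1898 m/d
t = L / v = 318 / 0.1898 = 1676 d
   = 1676 / 365 = 4.59 yr

4.59 years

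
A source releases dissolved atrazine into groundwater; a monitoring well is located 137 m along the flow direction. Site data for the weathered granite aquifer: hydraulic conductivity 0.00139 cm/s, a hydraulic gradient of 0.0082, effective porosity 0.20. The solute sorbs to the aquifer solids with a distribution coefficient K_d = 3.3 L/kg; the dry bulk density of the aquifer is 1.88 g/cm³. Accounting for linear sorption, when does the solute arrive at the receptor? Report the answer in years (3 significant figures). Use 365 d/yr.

244 years

K = 0.00139 cm/s × 864 = 1.201 m/d
q = Ki = 1.201 × 0.0082 = 0.009848 m/d
v_s = q/n_e = 0.009848/0.20 = 0.04924 m/d
Retardation R = 1 + ρ_b·K_d/n = 1 + 1.88×3.3/0.20 = 32.02
Contaminant velocity v_c = v/R = 0.04924/32.02 = 0.001538 m/d
t = L/v_c = 137/0.001538 = 89090 d
   = 89090/365 = 244 yr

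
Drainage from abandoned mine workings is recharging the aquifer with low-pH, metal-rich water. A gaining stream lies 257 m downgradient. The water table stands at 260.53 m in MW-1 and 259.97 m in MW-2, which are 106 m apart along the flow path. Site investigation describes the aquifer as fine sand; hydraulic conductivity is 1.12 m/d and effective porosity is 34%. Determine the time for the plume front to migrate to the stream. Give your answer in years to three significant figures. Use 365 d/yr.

40.5 years

Hydraulic gradient i = (260.53 − 259.97) / 106 = 0.56 / 106 = 0.005283
Darcy flux q = K·i = 1.12 × 0.005283 = 0.005917 m/d
v = Ki/n = 1.12·0.005283/0.34 = 0.01740 m/d
t = L / v = 257 / 0.01740 = 14770 d
   = 14770 / 365 = 40.5 yr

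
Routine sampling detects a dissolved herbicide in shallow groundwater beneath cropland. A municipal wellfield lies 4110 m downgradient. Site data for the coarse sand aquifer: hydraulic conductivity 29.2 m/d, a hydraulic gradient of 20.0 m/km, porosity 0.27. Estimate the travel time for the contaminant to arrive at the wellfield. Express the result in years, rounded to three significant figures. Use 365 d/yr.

5.21 years

q = Ki = 29.2 × 0.020 = 0.5840 m/d
v_s = q/n_e = 0.5840/0.27 = 2.163 m/d
t = L / v = 4110 / 2.163 = 1900 d
   = 1900 / 365 = 5.21 yr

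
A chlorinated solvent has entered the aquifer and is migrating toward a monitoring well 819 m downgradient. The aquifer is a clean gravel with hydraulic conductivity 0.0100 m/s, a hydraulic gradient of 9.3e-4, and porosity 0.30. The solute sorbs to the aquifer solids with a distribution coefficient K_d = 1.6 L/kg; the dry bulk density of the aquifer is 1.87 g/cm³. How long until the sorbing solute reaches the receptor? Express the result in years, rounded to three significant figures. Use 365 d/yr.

9.19 years

K = 0.0100 m/s × 86400 s/d = 864.0 m/d
q = Ki = 864.0 × 9.3e-4 = 0.8035 m/d
v = Ki/n = 864.0·9.3e-4/0.30 = 2.678 m/d
Retardation R = 1 + ρ_b·K_d/n = 1 + 1.87×1.6/0.30 = 10.97
Contaminant velocity v_c = v/R = 2.678/10.97 = 0.2441 m/d
t = L/v_c = 819/0.2441 = 3355 d
   = 3355/365 = 9.19 yr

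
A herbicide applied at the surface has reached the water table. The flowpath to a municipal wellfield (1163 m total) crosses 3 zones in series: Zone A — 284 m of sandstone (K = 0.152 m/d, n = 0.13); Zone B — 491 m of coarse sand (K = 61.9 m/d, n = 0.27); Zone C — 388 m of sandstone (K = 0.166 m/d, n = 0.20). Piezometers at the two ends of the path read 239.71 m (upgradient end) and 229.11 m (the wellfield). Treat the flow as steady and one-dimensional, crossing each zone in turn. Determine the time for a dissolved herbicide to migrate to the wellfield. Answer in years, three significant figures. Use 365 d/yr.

Total head drop ΔH = 239.71 − 229.11 = 10.60 m
Continuity: the same q passes through each zone, so ΔH = q·Σ(L_j/K_j) — the zones act as resistances in series.
Σ(L/K) = 284/0.152 + 491/61.9 + 388/0.166 = 1868 + 7.932 + 2337 = 4214 d
q = ΔH / Σ(L/K) = 10.60 / 4214 = 0.002516 m/d (same in every zone)
Zone A: v = q/n = 0.002516/0.13 = 0.01935 m/d → t_A = 284/0.01935 = 14680 d
Zone B: v = q/n = 0.002516/0.27 = 0.009317 m/d → t_B = 491/0.009317 = 52700 d
Zone C: v = q/n = 0.002516/0.20 = 0.01258 m/d → t_C = 388/0.01258 = 30850 d
Total t = 14680 + 52700 + 30850 = 98220 d
   = 98220 / 365 = 269 yr

269 years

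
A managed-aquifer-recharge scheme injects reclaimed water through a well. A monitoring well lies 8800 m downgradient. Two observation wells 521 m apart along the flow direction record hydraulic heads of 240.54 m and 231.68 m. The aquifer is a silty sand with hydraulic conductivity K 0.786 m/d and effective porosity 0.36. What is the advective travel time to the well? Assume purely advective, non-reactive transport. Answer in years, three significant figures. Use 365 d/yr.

649 years

Hydraulic gradient i = (240.54 − 231.68) / 521 = 8.86 / 521 = 0.01701
Specific discharge q = 0.786 × 0.01701 = 0.01337 m/d
v = Ki/n = 0.786·0.01701/0.36 = 0.03713 m/d
t = L / v = 8800 / 0.03713 = 237000 d
   = 237000 / 365 = 649 yr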